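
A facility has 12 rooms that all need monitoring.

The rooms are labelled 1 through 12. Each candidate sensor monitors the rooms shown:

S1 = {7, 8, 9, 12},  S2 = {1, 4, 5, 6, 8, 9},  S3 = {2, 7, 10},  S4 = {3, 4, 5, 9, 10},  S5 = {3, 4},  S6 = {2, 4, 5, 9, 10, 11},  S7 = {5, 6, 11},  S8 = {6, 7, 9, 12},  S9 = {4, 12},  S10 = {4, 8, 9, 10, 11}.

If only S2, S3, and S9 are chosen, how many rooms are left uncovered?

Union of S2, S3, S9 = {1, 2, 4, 5, 6, 7, 8, 9, 10, 12}.
Not covered: 3, 11 — 2 rooms.

2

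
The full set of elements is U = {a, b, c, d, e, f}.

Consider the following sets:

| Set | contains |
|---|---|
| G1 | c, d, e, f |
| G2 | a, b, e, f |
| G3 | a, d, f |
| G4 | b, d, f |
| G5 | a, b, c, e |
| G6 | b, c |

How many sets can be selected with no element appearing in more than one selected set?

2

G3, G6 are pairwise disjoint (G3={a,d,f}; G6={b,c}).
Every remaining set overlaps one of these, and no 3 of the listed sets are pairwise disjoint, so 2 is the maximum.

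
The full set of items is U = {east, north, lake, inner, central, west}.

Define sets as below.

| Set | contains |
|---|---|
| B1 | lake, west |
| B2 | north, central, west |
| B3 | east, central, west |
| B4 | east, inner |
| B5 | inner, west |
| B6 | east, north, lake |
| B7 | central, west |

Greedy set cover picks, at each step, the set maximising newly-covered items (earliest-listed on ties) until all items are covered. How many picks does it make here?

3

Greedy: pick B2 (covers 3 new) → pick B4 (covers 2 new) → pick B1 (covers 1 new). Total picks: 3.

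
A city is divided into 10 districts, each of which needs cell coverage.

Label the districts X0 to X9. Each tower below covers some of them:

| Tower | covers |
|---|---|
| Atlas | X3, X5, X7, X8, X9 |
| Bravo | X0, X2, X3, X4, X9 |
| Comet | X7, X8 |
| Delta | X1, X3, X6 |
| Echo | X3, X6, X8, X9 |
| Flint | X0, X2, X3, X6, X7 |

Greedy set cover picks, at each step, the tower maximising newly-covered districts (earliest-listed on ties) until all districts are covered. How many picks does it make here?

3

Greedy: pick Atlas (covers 5 new) → pick Bravo (covers 3 new) → pick Delta (covers 2 new). Total picks: 3.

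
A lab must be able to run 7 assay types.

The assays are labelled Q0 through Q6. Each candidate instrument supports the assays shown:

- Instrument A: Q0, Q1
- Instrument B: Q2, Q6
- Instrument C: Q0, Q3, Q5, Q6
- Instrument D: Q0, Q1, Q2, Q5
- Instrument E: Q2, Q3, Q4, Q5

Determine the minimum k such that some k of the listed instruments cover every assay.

B and D and E together: B ∪ D ∪ E = {Q0, Q1, Q2, Q3, Q4, Q5, Q6} — every assay is covered.
Only E contains Q4, so E is forced; the remaining 3 assays need at least 2 more instruments (each remaining instrument adds at most 2) — so at least 3 instruments are needed, and 3 is optimal.

3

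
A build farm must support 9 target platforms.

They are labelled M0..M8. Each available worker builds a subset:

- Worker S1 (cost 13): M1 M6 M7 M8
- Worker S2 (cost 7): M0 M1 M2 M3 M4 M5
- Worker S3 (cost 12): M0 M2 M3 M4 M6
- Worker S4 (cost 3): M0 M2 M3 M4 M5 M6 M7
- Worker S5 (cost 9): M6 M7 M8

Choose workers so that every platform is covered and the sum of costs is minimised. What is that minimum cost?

16

S1, S4 together cover every platform (S1 ∪ S4 = {M0, M1, M2, M3, M4, M5, M6, M7, M8}); total cost 13 + 3 = 16.
No covering selection has total cost below 16.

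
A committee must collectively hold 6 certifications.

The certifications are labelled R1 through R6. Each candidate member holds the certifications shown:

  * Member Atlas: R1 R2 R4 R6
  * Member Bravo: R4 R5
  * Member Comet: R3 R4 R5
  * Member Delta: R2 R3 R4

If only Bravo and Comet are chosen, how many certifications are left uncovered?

Union of Bravo, Comet = {R3, R4, R5}.
Not covered: R1, R2, R6 — 3 certifications.

3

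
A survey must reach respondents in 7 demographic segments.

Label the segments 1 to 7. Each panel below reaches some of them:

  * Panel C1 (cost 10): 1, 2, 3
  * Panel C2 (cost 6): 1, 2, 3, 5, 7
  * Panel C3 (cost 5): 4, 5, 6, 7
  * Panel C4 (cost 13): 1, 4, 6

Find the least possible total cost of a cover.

11

C2, C3 together cover every segment (C2 ∪ C3 = {1, 2, 3, 4, 5, 6, 7}); total cost 6 + 5 = 11.
No covering selection has total cost below 11.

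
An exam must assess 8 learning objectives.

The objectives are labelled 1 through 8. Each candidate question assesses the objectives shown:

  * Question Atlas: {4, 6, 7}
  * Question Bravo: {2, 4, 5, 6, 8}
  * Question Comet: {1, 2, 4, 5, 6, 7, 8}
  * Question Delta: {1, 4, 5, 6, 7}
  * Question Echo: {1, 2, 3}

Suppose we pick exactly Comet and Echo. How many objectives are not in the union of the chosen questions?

Union of Comet, Echo = {1, 2, 3, 4, 5, 6, 7, 8} — that's every objective, so 0 are uncovered.

0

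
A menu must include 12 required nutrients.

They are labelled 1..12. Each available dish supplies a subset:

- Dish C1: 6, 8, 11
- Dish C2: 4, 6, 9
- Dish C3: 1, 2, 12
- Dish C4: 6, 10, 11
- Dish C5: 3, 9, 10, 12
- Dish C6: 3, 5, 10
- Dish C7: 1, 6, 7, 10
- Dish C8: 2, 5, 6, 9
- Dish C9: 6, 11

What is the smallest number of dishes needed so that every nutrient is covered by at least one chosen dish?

5

C1 and C2 and C3 and C6 and C7 together: C1 ∪ C2 ∪ C3 ∪ C6 ∪ C7 = {1, 2, 3, 4, 5, 6, 7, 8, 9, 10, 11, 12} — every nutrient is covered.
No 4 of the 9 dishes cover everything (all 126 combinations miss at least one nutrient), so 5 is optimal.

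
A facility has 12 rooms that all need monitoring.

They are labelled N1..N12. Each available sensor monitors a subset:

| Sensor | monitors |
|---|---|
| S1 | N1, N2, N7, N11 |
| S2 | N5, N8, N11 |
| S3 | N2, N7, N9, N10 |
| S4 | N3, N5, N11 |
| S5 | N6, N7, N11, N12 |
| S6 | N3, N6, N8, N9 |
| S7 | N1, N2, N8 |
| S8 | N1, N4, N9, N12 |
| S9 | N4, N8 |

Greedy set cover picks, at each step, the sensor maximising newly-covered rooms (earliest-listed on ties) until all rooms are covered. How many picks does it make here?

Greedy: pick S1 (covers 4 new) → pick S6 (covers 4 new) → pick S8 (covers 2 new) → pick S2 (covers 1 new) → pick S3 (covers 1 new). Total picks: 5.
(The true minimum cover uses only 4 sensors, so greedy is not optimal here.)

5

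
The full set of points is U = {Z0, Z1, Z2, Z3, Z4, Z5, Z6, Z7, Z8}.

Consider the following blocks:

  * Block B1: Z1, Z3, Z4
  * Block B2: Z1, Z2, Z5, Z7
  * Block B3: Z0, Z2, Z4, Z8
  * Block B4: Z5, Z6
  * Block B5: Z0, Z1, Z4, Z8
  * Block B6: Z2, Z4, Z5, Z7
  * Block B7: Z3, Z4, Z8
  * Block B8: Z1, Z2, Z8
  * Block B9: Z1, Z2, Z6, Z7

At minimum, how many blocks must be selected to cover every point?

Take {B1, B3, B6, B9}. Their union is {Z0, Z1, Z2, Z3, Z4, Z5, Z6, Z7, Z8}, which is all 9 points.
No 3 of the 9 blocks cover everything (all 84 combinations miss at least one point), so 4 is optimal.

4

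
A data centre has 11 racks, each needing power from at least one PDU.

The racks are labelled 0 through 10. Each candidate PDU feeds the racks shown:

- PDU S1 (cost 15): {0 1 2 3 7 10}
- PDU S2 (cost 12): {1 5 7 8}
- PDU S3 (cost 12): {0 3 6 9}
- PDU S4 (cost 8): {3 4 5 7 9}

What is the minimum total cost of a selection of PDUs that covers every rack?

47

S1, S2, S3, S4 together cover every rack (S1 ∪ S2 ∪ S3 ∪ S4 = {0, 1, 2, 3, 4, 5, 6, 7, 8, 9, 10}); total cost 15 + 12 + 12 + 8 = 47.
No covering selection has total cost below 47.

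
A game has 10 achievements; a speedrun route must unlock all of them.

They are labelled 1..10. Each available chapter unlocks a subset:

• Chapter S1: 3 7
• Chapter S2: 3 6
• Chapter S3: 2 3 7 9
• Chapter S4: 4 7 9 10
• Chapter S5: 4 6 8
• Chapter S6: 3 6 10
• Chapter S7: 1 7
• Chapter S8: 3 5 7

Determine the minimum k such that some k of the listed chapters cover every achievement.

Take {S3, S4, S5, S7, S8}. Their union is {1, 2, 3, 4, 5, 6, 7, 8, 9, 10}, which is all 10 achievements.
No 4 of the 8 chapters cover everything (all 70 combinations miss at least one achievement), so 5 is optimal.

5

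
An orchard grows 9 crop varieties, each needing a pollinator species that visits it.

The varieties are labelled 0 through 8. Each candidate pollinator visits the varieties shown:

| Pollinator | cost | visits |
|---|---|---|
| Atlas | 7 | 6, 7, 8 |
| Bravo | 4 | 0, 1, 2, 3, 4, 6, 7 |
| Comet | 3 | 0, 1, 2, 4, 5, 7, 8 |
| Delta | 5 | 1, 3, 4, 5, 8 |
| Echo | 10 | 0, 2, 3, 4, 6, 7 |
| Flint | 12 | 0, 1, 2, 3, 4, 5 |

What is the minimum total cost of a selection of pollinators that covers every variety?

7

Bravo, Comet together cover every variety (Bravo ∪ Comet = {0, 1, 2, 3, 4, 5, 6, 7, 8}); total cost 4 + 3 = 7.
No covering selection has total cost below 7.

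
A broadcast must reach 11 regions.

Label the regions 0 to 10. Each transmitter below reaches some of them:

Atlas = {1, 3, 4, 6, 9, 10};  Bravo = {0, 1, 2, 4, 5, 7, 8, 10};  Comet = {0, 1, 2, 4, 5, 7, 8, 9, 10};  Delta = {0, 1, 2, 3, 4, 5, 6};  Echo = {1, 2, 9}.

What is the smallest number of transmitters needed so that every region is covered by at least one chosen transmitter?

2

Atlas and Bravo together: Atlas ∪ Bravo = {0, 1, 2, 3, 4, 5, 6, 7, 8, 9, 10} — every region is covered.
No single transmitter has all 11 regions (the largest, Comet, has 9), so 2 is optimal.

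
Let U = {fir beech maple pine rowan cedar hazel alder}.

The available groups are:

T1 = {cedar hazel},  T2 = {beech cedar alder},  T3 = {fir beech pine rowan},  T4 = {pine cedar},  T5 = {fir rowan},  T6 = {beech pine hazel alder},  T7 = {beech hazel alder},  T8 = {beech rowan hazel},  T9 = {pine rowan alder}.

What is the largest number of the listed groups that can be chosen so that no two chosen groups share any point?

T4, T5, T7 are pairwise disjoint (T4={pine,cedar}; T5={fir,rowan}; T7={beech,hazel,alder}).
Every remaining group overlaps one of these, and no 4 of the listed groups are pairwise disjoint, so 3 is the maximum.

3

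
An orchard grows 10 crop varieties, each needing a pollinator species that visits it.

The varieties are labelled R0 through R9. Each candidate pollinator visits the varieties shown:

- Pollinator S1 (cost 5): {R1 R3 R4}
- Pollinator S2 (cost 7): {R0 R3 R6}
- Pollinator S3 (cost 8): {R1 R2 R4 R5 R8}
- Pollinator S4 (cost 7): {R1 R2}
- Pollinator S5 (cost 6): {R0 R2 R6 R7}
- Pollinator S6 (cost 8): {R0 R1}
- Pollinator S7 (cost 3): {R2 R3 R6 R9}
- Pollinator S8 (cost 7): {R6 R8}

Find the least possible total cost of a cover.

S3, S5, S7 together cover every variety (S3 ∪ S5 ∪ S7 = {R0, R1, R2, R3, R4, R5, R6, R7, R8, R9}); total cost 8 + 6 + 3 = 17.
No covering selection has total cost below 17.

17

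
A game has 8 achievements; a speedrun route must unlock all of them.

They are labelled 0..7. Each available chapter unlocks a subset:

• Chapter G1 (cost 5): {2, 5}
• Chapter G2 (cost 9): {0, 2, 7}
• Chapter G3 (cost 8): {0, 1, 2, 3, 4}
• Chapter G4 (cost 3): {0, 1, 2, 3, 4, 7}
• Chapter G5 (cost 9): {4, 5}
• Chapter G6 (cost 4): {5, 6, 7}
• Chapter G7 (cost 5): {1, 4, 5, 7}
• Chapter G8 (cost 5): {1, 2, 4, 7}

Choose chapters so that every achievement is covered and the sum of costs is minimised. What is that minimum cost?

G4, G6 together cover every achievement (G4 ∪ G6 = {0, 1, 2, 3, 4, 5, 6, 7}); total cost 3 + 4 = 7.
No covering selection has total cost below 7.

7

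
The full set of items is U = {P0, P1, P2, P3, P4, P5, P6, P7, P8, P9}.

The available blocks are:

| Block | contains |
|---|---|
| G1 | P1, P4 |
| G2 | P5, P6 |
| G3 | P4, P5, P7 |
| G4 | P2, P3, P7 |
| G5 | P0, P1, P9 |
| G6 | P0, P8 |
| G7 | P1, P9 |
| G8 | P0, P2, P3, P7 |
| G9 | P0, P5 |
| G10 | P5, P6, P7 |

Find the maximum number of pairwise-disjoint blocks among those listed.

G1, G2, G4, G6 are pairwise disjoint (G1={P1,P4}; G2={P5,P6}; G4={P2,P3,P7}; G6={P0,P8}).
Every remaining block overlaps one of these, and no 5 of the listed blocks are pairwise disjoint, so 4 is the maximum.

4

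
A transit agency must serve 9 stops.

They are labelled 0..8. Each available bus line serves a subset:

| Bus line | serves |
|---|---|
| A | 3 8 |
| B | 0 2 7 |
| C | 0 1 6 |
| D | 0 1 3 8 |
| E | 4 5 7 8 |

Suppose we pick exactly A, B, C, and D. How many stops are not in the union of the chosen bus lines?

Union of A, B, C, D = {0, 1, 2, 3, 6, 7, 8}.
Not covered: 4, 5 — 2 stops.

2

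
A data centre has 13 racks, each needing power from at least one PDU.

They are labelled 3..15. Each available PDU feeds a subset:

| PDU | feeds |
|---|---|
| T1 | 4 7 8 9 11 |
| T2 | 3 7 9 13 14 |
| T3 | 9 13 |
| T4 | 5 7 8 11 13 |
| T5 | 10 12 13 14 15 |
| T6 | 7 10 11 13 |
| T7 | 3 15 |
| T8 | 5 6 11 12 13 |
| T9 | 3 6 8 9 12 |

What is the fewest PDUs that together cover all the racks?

Take {T1, T2, T5, T8}. Their union is {3, 4, 5, 6, 7, 8, 9, 10, 11, 12, 13, 14, 15}, which is all 13 racks.
No 3 of the 9 PDUs cover everything (all 84 combinations miss at least one rack), so 4 is optimal.

4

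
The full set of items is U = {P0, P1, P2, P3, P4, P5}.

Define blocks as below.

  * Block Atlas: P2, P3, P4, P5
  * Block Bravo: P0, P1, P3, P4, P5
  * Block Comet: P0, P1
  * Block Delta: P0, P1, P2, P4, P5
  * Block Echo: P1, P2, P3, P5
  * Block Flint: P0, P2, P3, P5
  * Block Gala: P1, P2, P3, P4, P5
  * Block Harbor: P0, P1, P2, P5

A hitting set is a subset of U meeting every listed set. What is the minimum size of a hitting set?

Take H = {P1, P2}. Each listed block contains at least one of these, so H is a hitting set of size 2.
The blocks Atlas, Comet are pairwise disjoint, so any hitting set needs a separate item for each — at least 2. Hence 2 is optimal.

2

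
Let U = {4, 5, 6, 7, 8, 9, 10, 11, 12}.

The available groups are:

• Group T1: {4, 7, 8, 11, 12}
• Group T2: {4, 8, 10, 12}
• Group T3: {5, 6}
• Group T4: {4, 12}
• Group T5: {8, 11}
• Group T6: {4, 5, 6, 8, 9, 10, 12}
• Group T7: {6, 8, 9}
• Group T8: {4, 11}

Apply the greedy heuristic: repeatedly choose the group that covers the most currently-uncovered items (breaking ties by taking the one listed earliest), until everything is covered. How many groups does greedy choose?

2

Greedy: pick T6 (covers 7 new) → pick T1 (covers 2 new). Total picks: 2.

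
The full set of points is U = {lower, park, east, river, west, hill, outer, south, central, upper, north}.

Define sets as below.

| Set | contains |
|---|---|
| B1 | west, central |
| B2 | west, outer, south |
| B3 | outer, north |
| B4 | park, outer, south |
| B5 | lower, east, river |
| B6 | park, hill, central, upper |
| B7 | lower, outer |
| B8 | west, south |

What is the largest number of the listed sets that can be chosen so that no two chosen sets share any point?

4

B3, B5, B6, B8 are pairwise disjoint (B3={outer,north}; B5={lower,east,river}; B6={park,hill,central,upper}; B8={west,south}).
Every remaining set overlaps one of these, and no 5 of the listed sets are pairwise disjoint, so 4 is the maximum.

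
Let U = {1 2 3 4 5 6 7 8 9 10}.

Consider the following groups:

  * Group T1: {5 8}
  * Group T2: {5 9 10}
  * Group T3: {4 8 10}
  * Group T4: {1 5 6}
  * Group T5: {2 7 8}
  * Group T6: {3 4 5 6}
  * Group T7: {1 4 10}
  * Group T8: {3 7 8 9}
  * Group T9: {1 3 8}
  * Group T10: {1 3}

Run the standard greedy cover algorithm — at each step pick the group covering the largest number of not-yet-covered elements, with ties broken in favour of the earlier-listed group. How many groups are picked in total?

4

Greedy: pick T6 (covers 4 new) → pick T5 (covers 3 new) → pick T2 (covers 2 new) → pick T4 (covers 1 new). Total picks: 4.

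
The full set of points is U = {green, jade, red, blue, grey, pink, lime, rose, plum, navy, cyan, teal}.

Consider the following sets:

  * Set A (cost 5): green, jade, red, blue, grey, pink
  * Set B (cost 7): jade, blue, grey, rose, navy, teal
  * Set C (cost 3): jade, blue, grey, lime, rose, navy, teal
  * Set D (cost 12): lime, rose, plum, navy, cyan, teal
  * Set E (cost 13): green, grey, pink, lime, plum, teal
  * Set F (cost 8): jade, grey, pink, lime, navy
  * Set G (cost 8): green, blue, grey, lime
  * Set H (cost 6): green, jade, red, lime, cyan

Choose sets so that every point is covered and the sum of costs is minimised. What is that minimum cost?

A, D together cover every point (A ∪ D = {green, jade, red, blue, grey, pink, lime, rose, plum, navy, cyan, teal}); total cost 5 + 12 = 17.
The greedy pick C, A, D costs 20; no covering selection beats 17.

17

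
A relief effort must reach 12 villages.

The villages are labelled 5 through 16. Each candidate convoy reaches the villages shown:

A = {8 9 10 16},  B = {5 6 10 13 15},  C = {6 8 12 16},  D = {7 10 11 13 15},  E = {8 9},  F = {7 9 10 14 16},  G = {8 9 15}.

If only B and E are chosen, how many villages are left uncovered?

Union of B, E = {5, 6, 8, 9, 10, 13, 15}.
Not covered: 7, 11, 12, 14, 16 — 5 villages.

5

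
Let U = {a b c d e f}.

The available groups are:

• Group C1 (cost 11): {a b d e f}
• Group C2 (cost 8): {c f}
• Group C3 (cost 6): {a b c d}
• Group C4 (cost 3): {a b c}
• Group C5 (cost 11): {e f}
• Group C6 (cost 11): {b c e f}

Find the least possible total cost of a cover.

14

C1, C4 together cover every item (C1 ∪ C4 = {a, b, c, d, e, f}); total cost 11 + 3 = 14.
No covering selection has total cost below 14.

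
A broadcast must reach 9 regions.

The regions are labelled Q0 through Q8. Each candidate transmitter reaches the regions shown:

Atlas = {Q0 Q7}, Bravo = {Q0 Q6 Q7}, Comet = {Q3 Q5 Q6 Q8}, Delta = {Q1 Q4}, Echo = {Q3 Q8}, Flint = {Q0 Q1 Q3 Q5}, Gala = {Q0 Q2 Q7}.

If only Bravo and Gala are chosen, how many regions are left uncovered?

5

Union of Bravo, Gala = {Q0, Q2, Q6, Q7}.
Not covered: Q1, Q3, Q4, Q5, Q8 — 5 regions.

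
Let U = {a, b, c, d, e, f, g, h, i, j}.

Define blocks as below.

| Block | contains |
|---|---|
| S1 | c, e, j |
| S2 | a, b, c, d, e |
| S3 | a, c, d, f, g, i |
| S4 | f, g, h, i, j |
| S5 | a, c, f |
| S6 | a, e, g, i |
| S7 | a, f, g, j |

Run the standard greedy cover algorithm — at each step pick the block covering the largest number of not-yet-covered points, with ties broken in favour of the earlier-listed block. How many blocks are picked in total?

Greedy: pick S3 (covers 6 new) → pick S1 (covers 2 new) → pick S2 (covers 1 new) → pick S4 (covers 1 new). Total picks: 4.
(The true minimum cover uses only 2 blocks, so greedy is not optimal here.)

4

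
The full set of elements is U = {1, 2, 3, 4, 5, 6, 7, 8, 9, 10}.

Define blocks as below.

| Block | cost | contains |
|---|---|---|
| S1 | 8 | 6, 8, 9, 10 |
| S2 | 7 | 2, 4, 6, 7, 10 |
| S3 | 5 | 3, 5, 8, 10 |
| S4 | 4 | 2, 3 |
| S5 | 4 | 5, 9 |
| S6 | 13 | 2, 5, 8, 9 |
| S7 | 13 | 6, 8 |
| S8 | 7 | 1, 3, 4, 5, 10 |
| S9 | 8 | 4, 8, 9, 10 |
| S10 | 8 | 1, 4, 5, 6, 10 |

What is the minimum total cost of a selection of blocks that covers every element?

22

S1, S2, S8 together cover every element (S1 ∪ S2 ∪ S8 = {1, 2, 3, 4, 5, 6, 7, 8, 9, 10}); total cost 8 + 7 + 7 = 22.
The greedy pick S3, S2, S5, S8 costs 23; no covering selection beats 22.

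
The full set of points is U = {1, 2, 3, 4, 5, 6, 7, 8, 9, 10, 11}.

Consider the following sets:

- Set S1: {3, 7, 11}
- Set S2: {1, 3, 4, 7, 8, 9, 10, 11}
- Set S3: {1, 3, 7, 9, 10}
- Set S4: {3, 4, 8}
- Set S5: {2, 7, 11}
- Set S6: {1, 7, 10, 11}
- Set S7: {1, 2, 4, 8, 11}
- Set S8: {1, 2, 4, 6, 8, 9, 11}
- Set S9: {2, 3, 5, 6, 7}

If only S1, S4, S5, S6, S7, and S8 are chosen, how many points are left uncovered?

1

Union of S1, S4, S5, S6, S7, S8 = {1, 2, 3, 4, 6, 7, 8, 9, 10, 11}.
Not covered: 5 — 1 point.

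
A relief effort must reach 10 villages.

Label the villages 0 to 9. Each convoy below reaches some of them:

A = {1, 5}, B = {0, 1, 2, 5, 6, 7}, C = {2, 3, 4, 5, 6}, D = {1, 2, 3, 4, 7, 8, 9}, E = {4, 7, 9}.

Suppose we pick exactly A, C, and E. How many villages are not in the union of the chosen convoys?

Union of A, C, E = {1, 2, 3, 4, 5, 6, 7, 9}.
Not covered: 0, 8 — 2 villages.

2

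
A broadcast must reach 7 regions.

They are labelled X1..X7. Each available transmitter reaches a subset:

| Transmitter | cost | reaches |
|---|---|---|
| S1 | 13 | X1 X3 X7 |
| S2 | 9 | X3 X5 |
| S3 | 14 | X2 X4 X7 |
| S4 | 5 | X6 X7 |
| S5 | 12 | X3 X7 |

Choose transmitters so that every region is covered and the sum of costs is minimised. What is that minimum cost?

41

S1, S2, S3, S4 together cover every region (S1 ∪ S2 ∪ S3 ∪ S4 = {X1, X2, X3, X4, X5, X6, X7}); total cost 13 + 9 + 14 + 5 = 41.
No covering selection has total cost below 41.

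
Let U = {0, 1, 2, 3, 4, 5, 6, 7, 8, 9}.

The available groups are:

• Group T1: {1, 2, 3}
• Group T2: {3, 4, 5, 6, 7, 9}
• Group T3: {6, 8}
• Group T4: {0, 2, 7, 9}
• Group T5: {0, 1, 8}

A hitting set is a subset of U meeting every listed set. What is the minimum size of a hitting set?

Take H = {1, 8, 9}. Each listed group contains at least one of these, so H is a hitting set of size 3.
No choice of 2 elements meets every group, so 3 is the minimum.

3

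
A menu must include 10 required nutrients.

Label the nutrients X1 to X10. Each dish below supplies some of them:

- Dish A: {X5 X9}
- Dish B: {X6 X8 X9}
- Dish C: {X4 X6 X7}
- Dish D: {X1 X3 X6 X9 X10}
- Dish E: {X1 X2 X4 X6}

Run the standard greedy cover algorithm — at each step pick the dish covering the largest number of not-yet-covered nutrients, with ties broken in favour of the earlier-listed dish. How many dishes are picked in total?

Greedy: pick D (covers 5 new) → pick C (covers 2 new) → pick A (covers 1 new) → pick B (covers 1 new) → pick E (covers 1 new). Total picks: 5.

5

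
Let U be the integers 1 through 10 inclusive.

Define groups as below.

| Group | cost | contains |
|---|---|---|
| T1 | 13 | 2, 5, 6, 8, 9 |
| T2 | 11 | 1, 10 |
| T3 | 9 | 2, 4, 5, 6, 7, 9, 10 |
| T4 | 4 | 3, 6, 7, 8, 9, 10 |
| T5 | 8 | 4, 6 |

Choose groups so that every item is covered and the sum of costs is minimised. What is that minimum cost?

T2, T3, T4 together cover every item (T2 ∪ T3 ∪ T4 = {1, 2, 3, 4, 5, 6, 7, 8, 9, 10}); total cost 11 + 9 + 4 = 24.
No covering selection has total cost below 24.

24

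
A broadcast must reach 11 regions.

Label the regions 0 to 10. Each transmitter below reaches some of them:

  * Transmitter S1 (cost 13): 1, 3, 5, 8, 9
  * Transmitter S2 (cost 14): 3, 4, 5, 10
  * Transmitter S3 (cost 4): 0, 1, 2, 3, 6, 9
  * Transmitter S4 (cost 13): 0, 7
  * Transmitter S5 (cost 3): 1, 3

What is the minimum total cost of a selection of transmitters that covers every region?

S1, S2, S3, S4 together cover every region (S1 ∪ S2 ∪ S3 ∪ S4 = {0, 1, 2, 3, 4, 5, 6, 7, 8, 9, 10}); total cost 13 + 14 + 4 + 13 = 44.
No covering selection has total cost below 44.

44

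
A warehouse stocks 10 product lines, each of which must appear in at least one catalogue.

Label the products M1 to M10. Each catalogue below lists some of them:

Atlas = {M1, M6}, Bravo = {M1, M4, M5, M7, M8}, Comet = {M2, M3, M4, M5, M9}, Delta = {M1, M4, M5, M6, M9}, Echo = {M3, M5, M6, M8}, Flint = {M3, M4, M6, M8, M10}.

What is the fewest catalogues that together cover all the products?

3

Take {Bravo, Comet, Flint}. Their union is {M1, M2, M3, M4, M5, M6, M7, M8, M9, M10}, which is all 10 products.
Only Comet contains M2, so Comet is forced; the remaining 5 products need at least 2 more catalogues (each remaining catalogue adds at most 3) — so at least 3 catalogues are needed, and 3 is optimal.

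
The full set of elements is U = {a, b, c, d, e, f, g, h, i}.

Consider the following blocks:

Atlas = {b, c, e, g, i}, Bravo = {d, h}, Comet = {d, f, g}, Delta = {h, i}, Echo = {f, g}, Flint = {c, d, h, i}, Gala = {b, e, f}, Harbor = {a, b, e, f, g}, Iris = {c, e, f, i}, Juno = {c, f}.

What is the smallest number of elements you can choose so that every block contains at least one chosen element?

3

Take T = {d, f, i}. Each listed block contains at least one of these, so T is a hitting set of size 3.
No choice of 2 elements meets every block, so 3 is the minimum.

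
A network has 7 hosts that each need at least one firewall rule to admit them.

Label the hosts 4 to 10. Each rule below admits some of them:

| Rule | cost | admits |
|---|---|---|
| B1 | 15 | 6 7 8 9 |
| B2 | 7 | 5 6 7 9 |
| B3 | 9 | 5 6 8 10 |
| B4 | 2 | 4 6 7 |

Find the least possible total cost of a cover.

B2, B3, B4 together cover every host (B2 ∪ B3 ∪ B4 = {4, 5, 6, 7, 8, 9, 10}); total cost 7 + 9 + 2 = 18.
No covering selection has total cost below 18.

18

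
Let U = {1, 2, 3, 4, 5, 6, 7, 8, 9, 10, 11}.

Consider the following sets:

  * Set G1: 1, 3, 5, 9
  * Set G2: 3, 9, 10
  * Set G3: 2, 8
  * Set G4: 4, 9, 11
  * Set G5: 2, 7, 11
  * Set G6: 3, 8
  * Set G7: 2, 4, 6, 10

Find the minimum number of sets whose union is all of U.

4

G1, G5, G6, and G7 cover everything between them: the union {1, 2, 3, 4, 5, 6, 7, 8, 9, 10, 11} is all of U.
No 3 of the 7 sets cover everything (all 35 combinations miss at least one item), so 4 is optimal.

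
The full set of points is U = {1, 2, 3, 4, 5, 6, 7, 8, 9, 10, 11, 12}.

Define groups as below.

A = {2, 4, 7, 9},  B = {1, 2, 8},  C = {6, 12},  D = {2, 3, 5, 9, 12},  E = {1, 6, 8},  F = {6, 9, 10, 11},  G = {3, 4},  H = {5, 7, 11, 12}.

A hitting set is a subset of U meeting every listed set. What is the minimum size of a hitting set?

Take T = {3, 8, 9, 12}. Each listed group contains at least one of these, so T is a hitting set of size 4.
No choice of 3 points meets every group, so 4 is the minimum.

4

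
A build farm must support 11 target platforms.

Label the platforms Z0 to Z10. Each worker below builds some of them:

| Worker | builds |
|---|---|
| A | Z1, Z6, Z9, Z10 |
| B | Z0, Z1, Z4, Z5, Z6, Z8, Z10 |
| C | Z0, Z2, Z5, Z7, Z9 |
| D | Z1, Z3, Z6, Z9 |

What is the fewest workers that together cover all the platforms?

B and C and D together: B ∪ C ∪ D = {Z0, Z1, Z2, Z3, Z4, Z5, Z6, Z7, Z8, Z9, Z10} — every platform is covered.
Only C contains Z2, so C is forced; the remaining 6 platforms need at least 2 more workers (each remaining worker adds at most 5) — so at least 3 workers are needed, and 3 is optimal.

3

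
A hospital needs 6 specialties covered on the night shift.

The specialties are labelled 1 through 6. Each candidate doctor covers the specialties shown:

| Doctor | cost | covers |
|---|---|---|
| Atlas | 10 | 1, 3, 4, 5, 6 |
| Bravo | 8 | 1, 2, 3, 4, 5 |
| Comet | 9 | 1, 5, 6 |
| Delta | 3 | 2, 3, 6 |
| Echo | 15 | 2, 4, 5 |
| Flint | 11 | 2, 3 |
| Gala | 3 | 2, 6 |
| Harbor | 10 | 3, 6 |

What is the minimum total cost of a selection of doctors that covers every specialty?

11

Bravo, Gala together cover every specialty (Bravo ∪ Gala = {1, 2, 3, 4, 5, 6}); total cost 8 + 3 = 11.
No covering selection has total cost below 11.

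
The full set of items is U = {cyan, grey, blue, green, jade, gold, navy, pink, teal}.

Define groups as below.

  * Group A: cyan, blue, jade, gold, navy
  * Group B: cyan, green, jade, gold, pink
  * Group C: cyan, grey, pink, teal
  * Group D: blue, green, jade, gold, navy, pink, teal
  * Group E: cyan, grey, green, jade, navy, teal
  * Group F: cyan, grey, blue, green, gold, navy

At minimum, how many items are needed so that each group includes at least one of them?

2

H = {cyan, teal} meets every group (each contains at least one member of H), and |H| = 2.
No single item lies in every group, so at least 2 are needed and 2 is optimal.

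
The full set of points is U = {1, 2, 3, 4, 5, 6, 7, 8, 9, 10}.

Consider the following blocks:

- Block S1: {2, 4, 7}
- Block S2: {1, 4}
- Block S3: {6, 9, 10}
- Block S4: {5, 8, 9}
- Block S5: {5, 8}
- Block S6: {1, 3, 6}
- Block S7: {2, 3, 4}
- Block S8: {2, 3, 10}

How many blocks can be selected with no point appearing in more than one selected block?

S1, S3, S5 are pairwise disjoint (S1={2,4,7}; S3={6,9,10}; S5={5,8}).
Every remaining block overlaps one of these, and no 4 of the listed blocks are pairwise disjoint, so 3 is the maximum.

3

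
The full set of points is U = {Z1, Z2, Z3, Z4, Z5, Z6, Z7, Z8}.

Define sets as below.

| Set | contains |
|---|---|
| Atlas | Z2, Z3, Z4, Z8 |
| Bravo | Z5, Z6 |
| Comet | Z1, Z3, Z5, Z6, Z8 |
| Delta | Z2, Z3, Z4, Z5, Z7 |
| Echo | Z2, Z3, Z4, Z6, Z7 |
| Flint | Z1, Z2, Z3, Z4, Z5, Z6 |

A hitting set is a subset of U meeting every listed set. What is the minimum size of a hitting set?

2

H = {Z2, Z6} meets every set (each contains at least one member of H), and |H| = 2.
The sets Atlas, Bravo are pairwise disjoint, so any hitting set needs a separate point for each — at least 2. Hence 2 is optimal.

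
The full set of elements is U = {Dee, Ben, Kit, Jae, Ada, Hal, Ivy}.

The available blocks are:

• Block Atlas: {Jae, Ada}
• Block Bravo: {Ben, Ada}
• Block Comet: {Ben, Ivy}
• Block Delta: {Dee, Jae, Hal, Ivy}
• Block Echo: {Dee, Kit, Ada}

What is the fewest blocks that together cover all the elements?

3

Take {Comet, Delta, Echo}. Their union is {Dee, Ben, Kit, Jae, Ada, Hal, Ivy}, which is all 7 elements.
Only Echo contains Kit, so Echo is forced; the remaining 4 elements need at least 2 more blocks (each remaining block adds at most 3) — so at least 3 blocks are needed, and 3 is optimal.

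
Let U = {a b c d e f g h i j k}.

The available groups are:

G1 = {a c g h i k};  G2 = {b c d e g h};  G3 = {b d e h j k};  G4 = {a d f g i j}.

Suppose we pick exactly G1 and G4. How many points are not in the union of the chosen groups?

Union of G1, G4 = {a, c, d, f, g, h, i, j, k}.
Not covered: b, e — 2 points.

2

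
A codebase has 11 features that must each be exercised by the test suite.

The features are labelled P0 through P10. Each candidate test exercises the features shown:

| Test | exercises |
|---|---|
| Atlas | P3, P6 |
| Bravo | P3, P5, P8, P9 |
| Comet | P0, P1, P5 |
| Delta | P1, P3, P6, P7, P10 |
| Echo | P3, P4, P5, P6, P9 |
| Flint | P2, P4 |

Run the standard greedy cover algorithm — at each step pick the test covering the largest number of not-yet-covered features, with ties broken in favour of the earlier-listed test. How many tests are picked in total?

4

Greedy: pick Delta (covers 5 new) → pick Bravo (covers 3 new) → pick Flint (covers 2 new) → pick Comet (covers 1 new). Total picks: 4.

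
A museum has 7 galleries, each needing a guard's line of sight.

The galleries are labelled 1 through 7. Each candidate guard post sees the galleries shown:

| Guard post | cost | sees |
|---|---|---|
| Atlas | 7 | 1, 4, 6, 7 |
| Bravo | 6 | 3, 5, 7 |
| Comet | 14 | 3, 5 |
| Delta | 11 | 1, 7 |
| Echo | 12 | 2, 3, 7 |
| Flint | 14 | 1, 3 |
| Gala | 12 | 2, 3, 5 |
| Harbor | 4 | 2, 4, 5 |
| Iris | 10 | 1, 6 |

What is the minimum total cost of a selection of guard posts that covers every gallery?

Atlas, Bravo, Harbor together cover every gallery (Atlas ∪ Bravo ∪ Harbor = {1, 2, 3, 4, 5, 6, 7}); total cost 7 + 6 + 4 = 17.
No covering selection has total cost below 17.

17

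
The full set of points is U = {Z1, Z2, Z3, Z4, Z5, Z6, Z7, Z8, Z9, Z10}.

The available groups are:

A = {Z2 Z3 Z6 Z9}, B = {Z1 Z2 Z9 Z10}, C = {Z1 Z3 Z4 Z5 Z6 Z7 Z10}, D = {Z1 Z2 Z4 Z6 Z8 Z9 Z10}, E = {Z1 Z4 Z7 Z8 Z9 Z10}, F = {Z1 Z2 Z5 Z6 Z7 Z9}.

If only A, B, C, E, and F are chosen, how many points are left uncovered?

Union of A, B, C, E, F = {Z1, Z2, Z3, Z4, Z5, Z6, Z7, Z8, Z9, Z10} — that's every point, so 0 are uncovered.

0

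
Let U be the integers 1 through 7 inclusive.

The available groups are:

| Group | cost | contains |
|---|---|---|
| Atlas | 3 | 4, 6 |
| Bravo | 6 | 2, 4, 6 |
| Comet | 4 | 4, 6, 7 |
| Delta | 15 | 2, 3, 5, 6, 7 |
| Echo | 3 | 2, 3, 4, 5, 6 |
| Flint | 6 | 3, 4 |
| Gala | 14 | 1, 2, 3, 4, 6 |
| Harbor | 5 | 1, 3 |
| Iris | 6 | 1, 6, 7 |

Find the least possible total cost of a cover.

Echo, Iris together cover every point (Echo ∪ Iris = {1, 2, 3, 4, 5, 6, 7}); total cost 3 + 6 = 9.
No covering selection has total cost below 9.

9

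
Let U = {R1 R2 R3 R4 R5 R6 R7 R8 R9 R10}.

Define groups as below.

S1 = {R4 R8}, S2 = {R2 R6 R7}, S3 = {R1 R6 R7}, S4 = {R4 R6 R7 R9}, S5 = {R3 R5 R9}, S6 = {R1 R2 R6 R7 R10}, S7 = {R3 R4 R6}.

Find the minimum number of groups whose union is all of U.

3

S1, S5, and S6 cover everything between them: the union {R1, R2, R3, R4, R5, R6, R7, R8, R9, R10} is all of U.
Only S5 contains R5, so S5 is forced; the remaining 7 items need at least 2 more groups (each remaining group adds at most 5) — so at least 3 groups are needed, and 3 is optimal.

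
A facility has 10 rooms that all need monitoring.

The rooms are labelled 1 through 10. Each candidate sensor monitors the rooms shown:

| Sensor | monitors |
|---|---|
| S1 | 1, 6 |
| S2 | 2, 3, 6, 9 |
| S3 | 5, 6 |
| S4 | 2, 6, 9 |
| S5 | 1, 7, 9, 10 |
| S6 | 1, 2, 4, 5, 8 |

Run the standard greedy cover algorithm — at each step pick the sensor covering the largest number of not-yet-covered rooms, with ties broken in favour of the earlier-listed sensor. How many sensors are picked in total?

Greedy: pick S6 (covers 5 new) → pick S2 (covers 3 new) → pick S5 (covers 2 new). Total picks: 3.

3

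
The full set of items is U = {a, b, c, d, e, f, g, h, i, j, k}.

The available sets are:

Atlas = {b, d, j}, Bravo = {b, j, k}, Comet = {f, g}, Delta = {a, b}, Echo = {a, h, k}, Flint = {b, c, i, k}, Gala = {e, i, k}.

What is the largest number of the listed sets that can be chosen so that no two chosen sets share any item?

Atlas, Comet, Echo are pairwise disjoint (Atlas={b,d,j}; Comet={f,g}; Echo={a,h,k}).
Every remaining set overlaps one of these, and no 4 of the listed sets are pairwise disjoint, so 3 is the maximum.

3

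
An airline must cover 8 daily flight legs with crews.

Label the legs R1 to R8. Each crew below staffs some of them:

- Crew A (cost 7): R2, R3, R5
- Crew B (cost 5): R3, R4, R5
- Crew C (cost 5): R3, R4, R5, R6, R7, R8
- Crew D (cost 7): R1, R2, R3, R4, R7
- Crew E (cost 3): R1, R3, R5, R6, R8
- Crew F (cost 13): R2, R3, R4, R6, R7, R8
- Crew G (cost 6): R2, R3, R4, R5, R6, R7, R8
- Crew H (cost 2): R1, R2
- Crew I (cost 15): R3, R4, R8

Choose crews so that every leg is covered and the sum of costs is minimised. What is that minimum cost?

C, H together cover every leg (C ∪ H = {R1, R2, R3, R4, R5, R6, R7, R8}); total cost 5 + 2 = 7.
The greedy pick E, G costs 9; no covering selection beats 7.

7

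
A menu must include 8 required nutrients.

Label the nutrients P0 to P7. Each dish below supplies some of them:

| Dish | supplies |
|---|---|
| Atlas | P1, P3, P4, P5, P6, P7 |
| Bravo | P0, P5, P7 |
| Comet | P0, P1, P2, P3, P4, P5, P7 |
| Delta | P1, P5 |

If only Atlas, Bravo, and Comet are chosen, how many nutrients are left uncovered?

0

Union of Atlas, Bravo, Comet = {P0, P1, P2, P3, P4, P5, P6, P7} — that's every nutrient, so 0 are uncovered.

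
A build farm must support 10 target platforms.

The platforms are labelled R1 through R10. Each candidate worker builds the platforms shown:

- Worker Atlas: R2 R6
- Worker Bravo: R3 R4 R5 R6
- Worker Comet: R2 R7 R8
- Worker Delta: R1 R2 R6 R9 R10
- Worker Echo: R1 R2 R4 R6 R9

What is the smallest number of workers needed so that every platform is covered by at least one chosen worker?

3

Bravo and Comet and Delta together: Bravo ∪ Comet ∪ Delta = {R1, R2, R3, R4, R5, R6, R7, R8, R9, R10} — every platform is covered.
Only Bravo contains R3, so Bravo is forced; the remaining 6 platforms need at least 2 more workers (each remaining worker adds at most 4) — so at least 3 workers are needed, and 3 is optimal.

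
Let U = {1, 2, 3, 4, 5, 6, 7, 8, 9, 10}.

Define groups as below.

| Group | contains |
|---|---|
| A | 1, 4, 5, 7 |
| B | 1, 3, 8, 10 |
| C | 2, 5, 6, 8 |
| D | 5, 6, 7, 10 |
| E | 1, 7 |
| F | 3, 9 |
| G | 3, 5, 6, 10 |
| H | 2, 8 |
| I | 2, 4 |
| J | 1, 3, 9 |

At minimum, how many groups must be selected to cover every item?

A and C and F and G together: A ∪ C ∪ F ∪ G = {1, 2, 3, 4, 5, 6, 7, 8, 9, 10} — every item is covered.
No 3 of the 10 groups cover everything (all 120 combinations miss at least one item), so 4 is optimal.

4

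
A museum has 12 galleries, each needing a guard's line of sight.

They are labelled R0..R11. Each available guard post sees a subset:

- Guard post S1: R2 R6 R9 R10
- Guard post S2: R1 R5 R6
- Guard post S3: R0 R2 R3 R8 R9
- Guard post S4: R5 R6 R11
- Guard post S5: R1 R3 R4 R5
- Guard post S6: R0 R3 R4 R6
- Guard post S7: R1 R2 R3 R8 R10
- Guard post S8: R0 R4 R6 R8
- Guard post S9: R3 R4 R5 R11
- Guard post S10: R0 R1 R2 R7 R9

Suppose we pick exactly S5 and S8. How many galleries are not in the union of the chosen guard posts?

5

Union of S5, S8 = {R0, R1, R3, R4, R5, R6, R8}.
Not covered: R2, R7, R9, R10, R11 — 5 galleries.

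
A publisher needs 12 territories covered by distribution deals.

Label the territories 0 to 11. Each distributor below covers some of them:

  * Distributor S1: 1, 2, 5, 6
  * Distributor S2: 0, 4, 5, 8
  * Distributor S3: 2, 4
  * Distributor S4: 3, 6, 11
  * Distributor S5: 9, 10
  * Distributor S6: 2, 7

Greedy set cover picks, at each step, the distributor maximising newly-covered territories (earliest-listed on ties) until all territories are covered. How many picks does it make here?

Greedy: pick S1 (covers 4 new) → pick S2 (covers 3 new) → pick S4 (covers 2 new) → pick S5 (covers 2 new) → pick S6 (covers 1 new). Total picks: 5.

5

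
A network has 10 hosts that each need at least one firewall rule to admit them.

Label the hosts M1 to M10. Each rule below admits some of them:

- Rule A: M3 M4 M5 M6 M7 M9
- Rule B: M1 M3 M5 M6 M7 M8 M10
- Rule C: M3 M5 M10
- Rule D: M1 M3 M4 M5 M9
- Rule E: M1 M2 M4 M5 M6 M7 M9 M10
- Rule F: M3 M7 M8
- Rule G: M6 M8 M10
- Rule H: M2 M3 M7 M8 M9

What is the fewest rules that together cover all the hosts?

2

Take {B, E}. Their union is {M1, M2, M3, M4, M5, M6, M7, M8, M9, M10}, which is all 10 hosts.
No single rule has all 10 hosts (the largest, E, has 8), so 2 is optimal.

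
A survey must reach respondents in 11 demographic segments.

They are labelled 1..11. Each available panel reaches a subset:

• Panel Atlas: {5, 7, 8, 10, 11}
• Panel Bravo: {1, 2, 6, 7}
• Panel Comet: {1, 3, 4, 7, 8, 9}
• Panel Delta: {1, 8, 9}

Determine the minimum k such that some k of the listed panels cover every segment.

Take {Atlas, Bravo, Comet}. Their union is {1, 2, 3, 4, 5, 6, 7, 8, 9, 10, 11}, which is all 11 segments.
Only Bravo contains 2, so Bravo is forced; the remaining 7 segments need at least 2 more panels (each remaining panel adds at most 4) — so at least 3 panels are needed, and 3 is optimal.

3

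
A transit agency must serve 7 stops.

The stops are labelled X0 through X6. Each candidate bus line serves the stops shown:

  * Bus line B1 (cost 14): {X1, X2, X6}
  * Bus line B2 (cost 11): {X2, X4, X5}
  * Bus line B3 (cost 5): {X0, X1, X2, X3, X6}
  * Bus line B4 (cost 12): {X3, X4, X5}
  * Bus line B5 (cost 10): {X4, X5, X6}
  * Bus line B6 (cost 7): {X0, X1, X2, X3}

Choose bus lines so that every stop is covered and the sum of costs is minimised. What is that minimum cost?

B3, B5 together cover every stop (B3 ∪ B5 = {X0, X1, X2, X3, X4, X5, X6}); total cost 5 + 10 = 15.
No covering selection has total cost below 15.

15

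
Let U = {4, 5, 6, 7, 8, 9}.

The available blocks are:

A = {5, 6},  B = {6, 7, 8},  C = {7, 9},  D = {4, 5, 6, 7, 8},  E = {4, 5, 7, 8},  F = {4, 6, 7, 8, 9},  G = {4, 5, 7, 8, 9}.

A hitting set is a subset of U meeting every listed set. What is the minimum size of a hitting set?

2

The 2 elements {5, 7} hit every block.
The blocks A, C are pairwise disjoint, so any hitting set needs a separate element for each — at least 2. Hence 2 is optimal.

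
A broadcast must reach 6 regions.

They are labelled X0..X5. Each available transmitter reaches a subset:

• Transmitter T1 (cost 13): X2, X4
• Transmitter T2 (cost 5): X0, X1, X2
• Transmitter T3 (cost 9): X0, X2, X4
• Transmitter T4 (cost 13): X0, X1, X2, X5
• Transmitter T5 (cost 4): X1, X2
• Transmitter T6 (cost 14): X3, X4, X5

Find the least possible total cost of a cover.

T2, T6 together cover every region (T2 ∪ T6 = {X0, X1, X2, X3, X4, X5}); total cost 5 + 14 = 19.
No covering selection has total cost below 19.

19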